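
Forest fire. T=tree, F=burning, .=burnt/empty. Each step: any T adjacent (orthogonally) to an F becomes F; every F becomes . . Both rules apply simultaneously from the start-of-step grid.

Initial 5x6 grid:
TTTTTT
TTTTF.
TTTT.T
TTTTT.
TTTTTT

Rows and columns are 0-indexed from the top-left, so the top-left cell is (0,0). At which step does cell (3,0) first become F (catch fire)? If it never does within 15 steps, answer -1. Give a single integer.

Step 1: cell (3,0)='T' (+2 fires, +1 burnt)
Step 2: cell (3,0)='T' (+4 fires, +2 burnt)
Step 3: cell (3,0)='T' (+4 fires, +4 burnt)
Step 4: cell (3,0)='T' (+6 fires, +4 burnt)
Step 5: cell (3,0)='T' (+5 fires, +6 burnt)
Step 6: cell (3,0)='F' (+3 fires, +5 burnt)
  -> target ignites at step 6
Step 7: cell (3,0)='.' (+1 fires, +3 burnt)
Step 8: cell (3,0)='.' (+0 fires, +1 burnt)
  fire out at step 8

6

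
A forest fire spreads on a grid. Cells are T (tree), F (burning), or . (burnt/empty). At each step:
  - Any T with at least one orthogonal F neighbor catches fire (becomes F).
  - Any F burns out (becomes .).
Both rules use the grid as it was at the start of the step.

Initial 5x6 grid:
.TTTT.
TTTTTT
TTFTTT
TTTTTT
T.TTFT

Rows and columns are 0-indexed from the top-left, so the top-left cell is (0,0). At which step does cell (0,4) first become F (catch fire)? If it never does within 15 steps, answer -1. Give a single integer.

Step 1: cell (0,4)='T' (+7 fires, +2 burnt)
Step 2: cell (0,4)='T' (+9 fires, +7 burnt)
Step 3: cell (0,4)='T' (+6 fires, +9 burnt)
Step 4: cell (0,4)='F' (+3 fires, +6 burnt)
  -> target ignites at step 4
Step 5: cell (0,4)='.' (+0 fires, +3 burnt)
  fire out at step 5

4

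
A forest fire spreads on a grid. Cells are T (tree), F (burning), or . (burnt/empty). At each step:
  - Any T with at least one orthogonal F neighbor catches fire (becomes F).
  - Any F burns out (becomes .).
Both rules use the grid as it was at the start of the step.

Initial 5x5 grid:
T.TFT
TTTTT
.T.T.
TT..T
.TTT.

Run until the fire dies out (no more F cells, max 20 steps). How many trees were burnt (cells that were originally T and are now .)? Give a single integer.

Answer: 15

Derivation:
Step 1: +3 fires, +1 burnt (F count now 3)
Step 2: +3 fires, +3 burnt (F count now 3)
Step 3: +1 fires, +3 burnt (F count now 1)
Step 4: +2 fires, +1 burnt (F count now 2)
Step 5: +2 fires, +2 burnt (F count now 2)
Step 6: +2 fires, +2 burnt (F count now 2)
Step 7: +1 fires, +2 burnt (F count now 1)
Step 8: +1 fires, +1 burnt (F count now 1)
Step 9: +0 fires, +1 burnt (F count now 0)
Fire out after step 9
Initially T: 16, now '.': 24
Total burnt (originally-T cells now '.'): 15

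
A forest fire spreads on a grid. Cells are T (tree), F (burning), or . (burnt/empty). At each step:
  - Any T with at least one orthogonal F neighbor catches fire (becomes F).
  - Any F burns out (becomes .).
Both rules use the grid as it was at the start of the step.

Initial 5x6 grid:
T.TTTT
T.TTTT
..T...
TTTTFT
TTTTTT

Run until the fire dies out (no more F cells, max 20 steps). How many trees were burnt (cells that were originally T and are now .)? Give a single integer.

Step 1: +3 fires, +1 burnt (F count now 3)
Step 2: +3 fires, +3 burnt (F count now 3)
Step 3: +3 fires, +3 burnt (F count now 3)
Step 4: +3 fires, +3 burnt (F count now 3)
Step 5: +3 fires, +3 burnt (F count now 3)
Step 6: +2 fires, +3 burnt (F count now 2)
Step 7: +2 fires, +2 burnt (F count now 2)
Step 8: +1 fires, +2 burnt (F count now 1)
Step 9: +0 fires, +1 burnt (F count now 0)
Fire out after step 9
Initially T: 22, now '.': 28
Total burnt (originally-T cells now '.'): 20

Answer: 20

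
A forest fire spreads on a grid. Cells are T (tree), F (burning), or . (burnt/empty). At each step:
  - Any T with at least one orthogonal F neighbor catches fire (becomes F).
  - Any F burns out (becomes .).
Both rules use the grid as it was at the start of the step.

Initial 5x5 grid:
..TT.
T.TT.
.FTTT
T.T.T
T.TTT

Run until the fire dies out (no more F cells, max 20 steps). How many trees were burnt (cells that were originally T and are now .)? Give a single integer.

Step 1: +1 fires, +1 burnt (F count now 1)
Step 2: +3 fires, +1 burnt (F count now 3)
Step 3: +4 fires, +3 burnt (F count now 4)
Step 4: +3 fires, +4 burnt (F count now 3)
Step 5: +1 fires, +3 burnt (F count now 1)
Step 6: +0 fires, +1 burnt (F count now 0)
Fire out after step 6
Initially T: 15, now '.': 22
Total burnt (originally-T cells now '.'): 12

Answer: 12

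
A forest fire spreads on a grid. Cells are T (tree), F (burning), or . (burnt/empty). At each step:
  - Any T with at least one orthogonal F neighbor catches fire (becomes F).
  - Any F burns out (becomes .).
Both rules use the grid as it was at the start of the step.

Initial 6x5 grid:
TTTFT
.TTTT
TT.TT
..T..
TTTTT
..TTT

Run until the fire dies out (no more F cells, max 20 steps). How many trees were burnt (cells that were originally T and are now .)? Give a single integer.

Step 1: +3 fires, +1 burnt (F count now 3)
Step 2: +4 fires, +3 burnt (F count now 4)
Step 3: +3 fires, +4 burnt (F count now 3)
Step 4: +1 fires, +3 burnt (F count now 1)
Step 5: +1 fires, +1 burnt (F count now 1)
Step 6: +0 fires, +1 burnt (F count now 0)
Fire out after step 6
Initially T: 21, now '.': 21
Total burnt (originally-T cells now '.'): 12

Answer: 12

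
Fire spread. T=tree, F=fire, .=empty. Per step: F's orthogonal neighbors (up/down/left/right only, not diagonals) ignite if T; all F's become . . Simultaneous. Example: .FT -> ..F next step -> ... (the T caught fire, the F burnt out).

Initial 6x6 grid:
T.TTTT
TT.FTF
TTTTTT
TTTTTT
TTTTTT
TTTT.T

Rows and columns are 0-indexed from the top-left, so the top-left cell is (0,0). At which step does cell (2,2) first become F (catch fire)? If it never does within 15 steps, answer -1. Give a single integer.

Step 1: cell (2,2)='T' (+5 fires, +2 burnt)
Step 2: cell (2,2)='F' (+6 fires, +5 burnt)
  -> target ignites at step 2
Step 3: cell (2,2)='.' (+5 fires, +6 burnt)
Step 4: cell (2,2)='.' (+7 fires, +5 burnt)
Step 5: cell (2,2)='.' (+4 fires, +7 burnt)
Step 6: cell (2,2)='.' (+3 fires, +4 burnt)
Step 7: cell (2,2)='.' (+1 fires, +3 burnt)
Step 8: cell (2,2)='.' (+0 fires, +1 burnt)
  fire out at step 8

2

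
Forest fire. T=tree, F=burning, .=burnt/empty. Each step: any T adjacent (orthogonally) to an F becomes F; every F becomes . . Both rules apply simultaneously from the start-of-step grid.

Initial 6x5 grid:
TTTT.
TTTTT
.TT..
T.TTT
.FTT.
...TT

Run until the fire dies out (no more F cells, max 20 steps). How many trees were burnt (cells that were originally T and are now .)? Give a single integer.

Answer: 18

Derivation:
Step 1: +1 fires, +1 burnt (F count now 1)
Step 2: +2 fires, +1 burnt (F count now 2)
Step 3: +3 fires, +2 burnt (F count now 3)
Step 4: +4 fires, +3 burnt (F count now 4)
Step 5: +3 fires, +4 burnt (F count now 3)
Step 6: +4 fires, +3 burnt (F count now 4)
Step 7: +1 fires, +4 burnt (F count now 1)
Step 8: +0 fires, +1 burnt (F count now 0)
Fire out after step 8
Initially T: 19, now '.': 29
Total burnt (originally-T cells now '.'): 18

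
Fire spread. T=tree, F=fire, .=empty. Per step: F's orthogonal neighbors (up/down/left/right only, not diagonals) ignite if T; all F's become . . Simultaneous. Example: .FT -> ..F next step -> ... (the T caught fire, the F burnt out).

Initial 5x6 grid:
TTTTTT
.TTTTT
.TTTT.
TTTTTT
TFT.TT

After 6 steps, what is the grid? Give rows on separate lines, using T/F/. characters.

Step 1: 3 trees catch fire, 1 burn out
  TTTTTT
  .TTTTT
  .TTTT.
  TFTTTT
  F.F.TT
Step 2: 3 trees catch fire, 3 burn out
  TTTTTT
  .TTTTT
  .FTTT.
  F.FTTT
  ....TT
Step 3: 3 trees catch fire, 3 burn out
  TTTTTT
  .FTTTT
  ..FTT.
  ...FTT
  ....TT
Step 4: 4 trees catch fire, 3 burn out
  TFTTTT
  ..FTTT
  ...FT.
  ....FT
  ....TT
Step 5: 6 trees catch fire, 4 burn out
  F.FTTT
  ...FTT
  ....F.
  .....F
  ....FT
Step 6: 3 trees catch fire, 6 burn out
  ...FTT
  ....FT
  ......
  ......
  .....F

...FTT
....FT
......
......
.....F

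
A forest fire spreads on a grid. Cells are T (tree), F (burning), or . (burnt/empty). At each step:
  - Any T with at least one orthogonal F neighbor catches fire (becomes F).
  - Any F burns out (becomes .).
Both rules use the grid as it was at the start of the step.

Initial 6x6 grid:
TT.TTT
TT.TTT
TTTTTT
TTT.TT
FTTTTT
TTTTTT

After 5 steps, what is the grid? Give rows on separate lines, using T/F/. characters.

Step 1: 3 trees catch fire, 1 burn out
  TT.TTT
  TT.TTT
  TTTTTT
  FTT.TT
  .FTTTT
  FTTTTT
Step 2: 4 trees catch fire, 3 burn out
  TT.TTT
  TT.TTT
  FTTTTT
  .FT.TT
  ..FTTT
  .FTTTT
Step 3: 5 trees catch fire, 4 burn out
  TT.TTT
  FT.TTT
  .FTTTT
  ..F.TT
  ...FTT
  ..FTTT
Step 4: 5 trees catch fire, 5 burn out
  FT.TTT
  .F.TTT
  ..FTTT
  ....TT
  ....FT
  ...FTT
Step 5: 5 trees catch fire, 5 burn out
  .F.TTT
  ...TTT
  ...FTT
  ....FT
  .....F
  ....FT

.F.TTT
...TTT
...FTT
....FT
.....F
....FT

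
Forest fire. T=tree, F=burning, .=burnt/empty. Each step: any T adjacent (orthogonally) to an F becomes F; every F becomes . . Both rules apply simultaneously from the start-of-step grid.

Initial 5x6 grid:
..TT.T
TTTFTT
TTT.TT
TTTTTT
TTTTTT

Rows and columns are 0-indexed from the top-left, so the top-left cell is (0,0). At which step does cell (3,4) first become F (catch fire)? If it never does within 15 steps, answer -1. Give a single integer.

Step 1: cell (3,4)='T' (+3 fires, +1 burnt)
Step 2: cell (3,4)='T' (+5 fires, +3 burnt)
Step 3: cell (3,4)='F' (+6 fires, +5 burnt)
  -> target ignites at step 3
Step 4: cell (3,4)='.' (+6 fires, +6 burnt)
Step 5: cell (3,4)='.' (+4 fires, +6 burnt)
Step 6: cell (3,4)='.' (+1 fires, +4 burnt)
Step 7: cell (3,4)='.' (+0 fires, +1 burnt)
  fire out at step 7

3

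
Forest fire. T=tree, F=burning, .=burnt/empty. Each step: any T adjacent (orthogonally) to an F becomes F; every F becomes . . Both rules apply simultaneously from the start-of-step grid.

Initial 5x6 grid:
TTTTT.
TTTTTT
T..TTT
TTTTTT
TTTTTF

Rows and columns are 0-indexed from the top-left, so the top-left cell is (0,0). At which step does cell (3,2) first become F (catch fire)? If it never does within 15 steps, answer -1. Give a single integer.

Step 1: cell (3,2)='T' (+2 fires, +1 burnt)
Step 2: cell (3,2)='T' (+3 fires, +2 burnt)
Step 3: cell (3,2)='T' (+4 fires, +3 burnt)
Step 4: cell (3,2)='F' (+4 fires, +4 burnt)
  -> target ignites at step 4
Step 5: cell (3,2)='.' (+4 fires, +4 burnt)
Step 6: cell (3,2)='.' (+3 fires, +4 burnt)
Step 7: cell (3,2)='.' (+3 fires, +3 burnt)
Step 8: cell (3,2)='.' (+2 fires, +3 burnt)
Step 9: cell (3,2)='.' (+1 fires, +2 burnt)
Step 10: cell (3,2)='.' (+0 fires, +1 burnt)
  fire out at step 10

4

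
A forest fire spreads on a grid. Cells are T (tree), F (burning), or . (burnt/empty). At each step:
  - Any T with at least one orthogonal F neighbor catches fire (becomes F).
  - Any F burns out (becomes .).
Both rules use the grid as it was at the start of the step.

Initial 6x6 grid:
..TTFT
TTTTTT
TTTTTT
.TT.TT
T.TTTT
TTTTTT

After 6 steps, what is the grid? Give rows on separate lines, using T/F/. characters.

Step 1: 3 trees catch fire, 1 burn out
  ..TF.F
  TTTTFT
  TTTTTT
  .TT.TT
  T.TTTT
  TTTTTT
Step 2: 4 trees catch fire, 3 burn out
  ..F...
  TTTF.F
  TTTTFT
  .TT.TT
  T.TTTT
  TTTTTT
Step 3: 4 trees catch fire, 4 burn out
  ......
  TTF...
  TTTF.F
  .TT.FT
  T.TTTT
  TTTTTT
Step 4: 4 trees catch fire, 4 burn out
  ......
  TF....
  TTF...
  .TT..F
  T.TTFT
  TTTTTT
Step 5: 6 trees catch fire, 4 burn out
  ......
  F.....
  TF....
  .TF...
  T.TF.F
  TTTTFT
Step 6: 5 trees catch fire, 6 burn out
  ......
  ......
  F.....
  .F....
  T.F...
  TTTF.F

......
......
F.....
.F....
T.F...
TTTF.F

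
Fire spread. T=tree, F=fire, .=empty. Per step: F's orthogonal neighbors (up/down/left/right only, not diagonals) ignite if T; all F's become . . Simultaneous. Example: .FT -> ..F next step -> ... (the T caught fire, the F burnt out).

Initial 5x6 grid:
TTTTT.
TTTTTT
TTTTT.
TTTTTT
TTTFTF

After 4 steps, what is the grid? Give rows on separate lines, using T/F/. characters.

Step 1: 4 trees catch fire, 2 burn out
  TTTTT.
  TTTTTT
  TTTTT.
  TTTFTF
  TTF.F.
Step 2: 4 trees catch fire, 4 burn out
  TTTTT.
  TTTTTT
  TTTFT.
  TTF.F.
  TF....
Step 3: 5 trees catch fire, 4 burn out
  TTTTT.
  TTTFTT
  TTF.F.
  TF....
  F.....
Step 4: 5 trees catch fire, 5 burn out
  TTTFT.
  TTF.FT
  TF....
  F.....
  ......

TTTFT.
TTF.FT
TF....
F.....
......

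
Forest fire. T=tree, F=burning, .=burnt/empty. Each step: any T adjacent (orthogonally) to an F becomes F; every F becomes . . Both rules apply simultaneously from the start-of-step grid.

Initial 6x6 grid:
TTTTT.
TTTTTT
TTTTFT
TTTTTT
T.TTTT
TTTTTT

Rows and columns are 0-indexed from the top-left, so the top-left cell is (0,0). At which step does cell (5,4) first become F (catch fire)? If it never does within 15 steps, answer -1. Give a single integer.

Step 1: cell (5,4)='T' (+4 fires, +1 burnt)
Step 2: cell (5,4)='T' (+7 fires, +4 burnt)
Step 3: cell (5,4)='F' (+7 fires, +7 burnt)
  -> target ignites at step 3
Step 4: cell (5,4)='.' (+7 fires, +7 burnt)
Step 5: cell (5,4)='.' (+4 fires, +7 burnt)
Step 6: cell (5,4)='.' (+3 fires, +4 burnt)
Step 7: cell (5,4)='.' (+1 fires, +3 burnt)
Step 8: cell (5,4)='.' (+0 fires, +1 burnt)
  fire out at step 8

3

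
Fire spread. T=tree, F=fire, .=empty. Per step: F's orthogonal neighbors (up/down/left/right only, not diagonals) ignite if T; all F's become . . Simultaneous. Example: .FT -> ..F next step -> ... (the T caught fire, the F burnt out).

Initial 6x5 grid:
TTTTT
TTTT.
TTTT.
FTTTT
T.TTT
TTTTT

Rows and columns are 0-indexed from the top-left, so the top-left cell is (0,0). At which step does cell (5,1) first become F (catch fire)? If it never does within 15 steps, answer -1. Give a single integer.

Step 1: cell (5,1)='T' (+3 fires, +1 burnt)
Step 2: cell (5,1)='T' (+4 fires, +3 burnt)
Step 3: cell (5,1)='F' (+6 fires, +4 burnt)
  -> target ignites at step 3
Step 4: cell (5,1)='.' (+6 fires, +6 burnt)
Step 5: cell (5,1)='.' (+4 fires, +6 burnt)
Step 6: cell (5,1)='.' (+2 fires, +4 burnt)
Step 7: cell (5,1)='.' (+1 fires, +2 burnt)
Step 8: cell (5,1)='.' (+0 fires, +1 burnt)
  fire out at step 8

3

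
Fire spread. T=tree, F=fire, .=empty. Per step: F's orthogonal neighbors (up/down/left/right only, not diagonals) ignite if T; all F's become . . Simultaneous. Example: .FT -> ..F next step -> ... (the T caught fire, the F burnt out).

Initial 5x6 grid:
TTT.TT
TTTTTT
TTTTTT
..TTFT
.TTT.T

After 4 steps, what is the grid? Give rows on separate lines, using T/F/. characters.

Step 1: 3 trees catch fire, 1 burn out
  TTT.TT
  TTTTTT
  TTTTFT
  ..TF.F
  .TTT.T
Step 2: 6 trees catch fire, 3 burn out
  TTT.TT
  TTTTFT
  TTTF.F
  ..F...
  .TTF.F
Step 3: 5 trees catch fire, 6 burn out
  TTT.FT
  TTTF.F
  TTF...
  ......
  .TF...
Step 4: 4 trees catch fire, 5 burn out
  TTT..F
  TTF...
  TF....
  ......
  .F....

TTT..F
TTF...
TF....
......
.F....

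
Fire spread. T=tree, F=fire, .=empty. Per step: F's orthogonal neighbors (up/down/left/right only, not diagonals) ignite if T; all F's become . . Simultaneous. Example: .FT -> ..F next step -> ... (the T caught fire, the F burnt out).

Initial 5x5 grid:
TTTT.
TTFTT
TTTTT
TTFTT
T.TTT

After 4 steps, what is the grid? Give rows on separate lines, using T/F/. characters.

Step 1: 7 trees catch fire, 2 burn out
  TTFT.
  TF.FT
  TTFTT
  TF.FT
  T.FTT
Step 2: 9 trees catch fire, 7 burn out
  TF.F.
  F...F
  TF.FT
  F...F
  T..FT
Step 3: 5 trees catch fire, 9 burn out
  F....
  .....
  F...F
  .....
  F...F
Step 4: 0 trees catch fire, 5 burn out
  .....
  .....
  .....
  .....
  .....

.....
.....
.....
.....
.....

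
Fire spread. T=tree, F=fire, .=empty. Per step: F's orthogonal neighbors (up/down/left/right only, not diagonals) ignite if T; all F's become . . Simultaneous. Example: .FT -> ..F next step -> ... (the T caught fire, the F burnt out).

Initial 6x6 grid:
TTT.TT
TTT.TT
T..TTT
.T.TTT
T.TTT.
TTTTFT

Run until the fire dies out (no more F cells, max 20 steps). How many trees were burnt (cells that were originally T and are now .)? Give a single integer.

Answer: 19

Derivation:
Step 1: +3 fires, +1 burnt (F count now 3)
Step 2: +3 fires, +3 burnt (F count now 3)
Step 3: +5 fires, +3 burnt (F count now 5)
Step 4: +4 fires, +5 burnt (F count now 4)
Step 5: +3 fires, +4 burnt (F count now 3)
Step 6: +1 fires, +3 burnt (F count now 1)
Step 7: +0 fires, +1 burnt (F count now 0)
Fire out after step 7
Initially T: 27, now '.': 28
Total burnt (originally-T cells now '.'): 19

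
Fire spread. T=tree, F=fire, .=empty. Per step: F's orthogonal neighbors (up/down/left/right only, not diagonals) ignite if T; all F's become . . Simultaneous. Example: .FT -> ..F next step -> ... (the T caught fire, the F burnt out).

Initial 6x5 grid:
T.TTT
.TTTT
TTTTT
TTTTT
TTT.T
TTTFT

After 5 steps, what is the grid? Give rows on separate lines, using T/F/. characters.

Step 1: 2 trees catch fire, 1 burn out
  T.TTT
  .TTTT
  TTTTT
  TTTTT
  TTT.T
  TTF.F
Step 2: 3 trees catch fire, 2 burn out
  T.TTT
  .TTTT
  TTTTT
  TTTTT
  TTF.F
  TF...
Step 3: 4 trees catch fire, 3 burn out
  T.TTT
  .TTTT
  TTTTT
  TTFTF
  TF...
  F....
Step 4: 5 trees catch fire, 4 burn out
  T.TTT
  .TTTT
  TTFTF
  TF.F.
  F....
  .....
Step 5: 5 trees catch fire, 5 burn out
  T.TTT
  .TFTF
  TF.F.
  F....
  .....
  .....

T.TTT
.TFTF
TF.F.
F....
.....
.....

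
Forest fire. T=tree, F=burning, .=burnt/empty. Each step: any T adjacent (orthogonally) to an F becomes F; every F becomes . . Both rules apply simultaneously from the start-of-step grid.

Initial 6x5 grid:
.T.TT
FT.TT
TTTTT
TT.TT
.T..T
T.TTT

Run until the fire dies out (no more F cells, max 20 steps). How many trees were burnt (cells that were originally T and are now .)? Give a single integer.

Answer: 20

Derivation:
Step 1: +2 fires, +1 burnt (F count now 2)
Step 2: +3 fires, +2 burnt (F count now 3)
Step 3: +2 fires, +3 burnt (F count now 2)
Step 4: +2 fires, +2 burnt (F count now 2)
Step 5: +3 fires, +2 burnt (F count now 3)
Step 6: +3 fires, +3 burnt (F count now 3)
Step 7: +2 fires, +3 burnt (F count now 2)
Step 8: +1 fires, +2 burnt (F count now 1)
Step 9: +1 fires, +1 burnt (F count now 1)
Step 10: +1 fires, +1 burnt (F count now 1)
Step 11: +0 fires, +1 burnt (F count now 0)
Fire out after step 11
Initially T: 21, now '.': 29
Total burnt (originally-T cells now '.'): 20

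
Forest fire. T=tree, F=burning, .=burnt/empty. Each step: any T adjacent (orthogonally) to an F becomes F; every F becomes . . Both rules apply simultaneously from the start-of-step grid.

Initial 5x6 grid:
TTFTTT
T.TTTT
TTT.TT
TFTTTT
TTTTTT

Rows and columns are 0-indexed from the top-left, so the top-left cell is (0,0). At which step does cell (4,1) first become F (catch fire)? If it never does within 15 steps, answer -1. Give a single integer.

Step 1: cell (4,1)='F' (+7 fires, +2 burnt)
  -> target ignites at step 1
Step 2: cell (4,1)='.' (+8 fires, +7 burnt)
Step 3: cell (4,1)='.' (+5 fires, +8 burnt)
Step 4: cell (4,1)='.' (+4 fires, +5 burnt)
Step 5: cell (4,1)='.' (+2 fires, +4 burnt)
Step 6: cell (4,1)='.' (+0 fires, +2 burnt)
  fire out at step 6

1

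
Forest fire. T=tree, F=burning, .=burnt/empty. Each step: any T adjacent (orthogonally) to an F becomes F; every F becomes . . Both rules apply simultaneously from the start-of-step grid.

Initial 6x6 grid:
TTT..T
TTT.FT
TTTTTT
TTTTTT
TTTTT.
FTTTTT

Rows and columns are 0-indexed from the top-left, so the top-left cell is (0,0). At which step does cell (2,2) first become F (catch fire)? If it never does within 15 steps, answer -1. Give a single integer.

Step 1: cell (2,2)='T' (+4 fires, +2 burnt)
Step 2: cell (2,2)='T' (+7 fires, +4 burnt)
Step 3: cell (2,2)='F' (+8 fires, +7 burnt)
  -> target ignites at step 3
Step 4: cell (2,2)='.' (+6 fires, +8 burnt)
Step 5: cell (2,2)='.' (+4 fires, +6 burnt)
Step 6: cell (2,2)='.' (+1 fires, +4 burnt)
Step 7: cell (2,2)='.' (+0 fires, +1 burnt)
  fire out at step 7

3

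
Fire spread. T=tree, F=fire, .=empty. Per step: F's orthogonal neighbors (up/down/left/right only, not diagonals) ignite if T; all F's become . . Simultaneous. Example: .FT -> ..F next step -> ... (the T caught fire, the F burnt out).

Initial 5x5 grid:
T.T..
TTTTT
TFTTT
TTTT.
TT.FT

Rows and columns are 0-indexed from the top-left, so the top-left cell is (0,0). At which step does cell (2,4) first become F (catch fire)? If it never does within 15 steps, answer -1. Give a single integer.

Step 1: cell (2,4)='T' (+6 fires, +2 burnt)
Step 2: cell (2,4)='T' (+6 fires, +6 burnt)
Step 3: cell (2,4)='F' (+5 fires, +6 burnt)
  -> target ignites at step 3
Step 4: cell (2,4)='.' (+1 fires, +5 burnt)
Step 5: cell (2,4)='.' (+0 fires, +1 burnt)
  fire out at step 5

3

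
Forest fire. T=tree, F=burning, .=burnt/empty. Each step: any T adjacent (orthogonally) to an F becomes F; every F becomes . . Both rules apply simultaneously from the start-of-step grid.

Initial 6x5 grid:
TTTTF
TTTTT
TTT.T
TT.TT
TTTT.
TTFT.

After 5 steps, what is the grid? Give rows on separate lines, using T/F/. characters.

Step 1: 5 trees catch fire, 2 burn out
  TTTF.
  TTTTF
  TTT.T
  TT.TT
  TTFT.
  TF.F.
Step 2: 6 trees catch fire, 5 burn out
  TTF..
  TTTF.
  TTT.F
  TT.TT
  TF.F.
  F....
Step 3: 6 trees catch fire, 6 burn out
  TF...
  TTF..
  TTT..
  TF.FF
  F....
  .....
Step 4: 5 trees catch fire, 6 burn out
  F....
  TF...
  TFF..
  F....
  .....
  .....
Step 5: 2 trees catch fire, 5 burn out
  .....
  F....
  F....
  .....
  .....
  .....

.....
F....
F....
.....
.....
.....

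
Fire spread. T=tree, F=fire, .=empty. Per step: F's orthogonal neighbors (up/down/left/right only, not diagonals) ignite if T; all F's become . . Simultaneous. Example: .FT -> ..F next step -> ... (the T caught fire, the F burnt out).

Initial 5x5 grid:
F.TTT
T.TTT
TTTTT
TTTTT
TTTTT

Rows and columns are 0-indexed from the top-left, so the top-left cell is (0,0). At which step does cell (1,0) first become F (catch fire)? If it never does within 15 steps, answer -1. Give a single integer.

Step 1: cell (1,0)='F' (+1 fires, +1 burnt)
  -> target ignites at step 1
Step 2: cell (1,0)='.' (+1 fires, +1 burnt)
Step 3: cell (1,0)='.' (+2 fires, +1 burnt)
Step 4: cell (1,0)='.' (+3 fires, +2 burnt)
Step 5: cell (1,0)='.' (+4 fires, +3 burnt)
Step 6: cell (1,0)='.' (+5 fires, +4 burnt)
Step 7: cell (1,0)='.' (+4 fires, +5 burnt)
Step 8: cell (1,0)='.' (+2 fires, +4 burnt)
Step 9: cell (1,0)='.' (+0 fires, +2 burnt)
  fire out at step 9

1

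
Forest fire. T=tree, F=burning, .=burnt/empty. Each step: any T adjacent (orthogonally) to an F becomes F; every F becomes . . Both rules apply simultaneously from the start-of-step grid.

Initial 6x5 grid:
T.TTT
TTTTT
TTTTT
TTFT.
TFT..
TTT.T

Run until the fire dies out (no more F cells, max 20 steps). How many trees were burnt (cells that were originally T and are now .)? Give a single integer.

Answer: 22

Derivation:
Step 1: +6 fires, +2 burnt (F count now 6)
Step 2: +6 fires, +6 burnt (F count now 6)
Step 3: +5 fires, +6 burnt (F count now 5)
Step 4: +3 fires, +5 burnt (F count now 3)
Step 5: +2 fires, +3 burnt (F count now 2)
Step 6: +0 fires, +2 burnt (F count now 0)
Fire out after step 6
Initially T: 23, now '.': 29
Total burnt (originally-T cells now '.'): 22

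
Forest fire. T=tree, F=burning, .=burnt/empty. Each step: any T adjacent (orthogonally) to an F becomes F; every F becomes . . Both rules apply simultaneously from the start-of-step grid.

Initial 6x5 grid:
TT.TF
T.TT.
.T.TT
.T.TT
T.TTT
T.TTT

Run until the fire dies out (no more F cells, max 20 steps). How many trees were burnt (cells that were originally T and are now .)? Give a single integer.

Answer: 13

Derivation:
Step 1: +1 fires, +1 burnt (F count now 1)
Step 2: +1 fires, +1 burnt (F count now 1)
Step 3: +2 fires, +1 burnt (F count now 2)
Step 4: +2 fires, +2 burnt (F count now 2)
Step 5: +2 fires, +2 burnt (F count now 2)
Step 6: +3 fires, +2 burnt (F count now 3)
Step 7: +2 fires, +3 burnt (F count now 2)
Step 8: +0 fires, +2 burnt (F count now 0)
Fire out after step 8
Initially T: 20, now '.': 23
Total burnt (originally-T cells now '.'): 13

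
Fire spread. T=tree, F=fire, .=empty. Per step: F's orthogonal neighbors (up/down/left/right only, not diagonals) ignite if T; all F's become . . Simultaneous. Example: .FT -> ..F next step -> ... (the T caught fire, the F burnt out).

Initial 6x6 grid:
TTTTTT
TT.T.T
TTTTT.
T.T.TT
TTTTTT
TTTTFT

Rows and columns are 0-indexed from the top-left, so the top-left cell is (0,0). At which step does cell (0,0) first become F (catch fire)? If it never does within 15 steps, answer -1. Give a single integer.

Step 1: cell (0,0)='T' (+3 fires, +1 burnt)
Step 2: cell (0,0)='T' (+4 fires, +3 burnt)
Step 3: cell (0,0)='T' (+4 fires, +4 burnt)
Step 4: cell (0,0)='T' (+4 fires, +4 burnt)
Step 5: cell (0,0)='T' (+3 fires, +4 burnt)
Step 6: cell (0,0)='T' (+3 fires, +3 burnt)
Step 7: cell (0,0)='T' (+4 fires, +3 burnt)
Step 8: cell (0,0)='T' (+3 fires, +4 burnt)
Step 9: cell (0,0)='F' (+2 fires, +3 burnt)
  -> target ignites at step 9
Step 10: cell (0,0)='.' (+0 fires, +2 burnt)
  fire out at step 10

9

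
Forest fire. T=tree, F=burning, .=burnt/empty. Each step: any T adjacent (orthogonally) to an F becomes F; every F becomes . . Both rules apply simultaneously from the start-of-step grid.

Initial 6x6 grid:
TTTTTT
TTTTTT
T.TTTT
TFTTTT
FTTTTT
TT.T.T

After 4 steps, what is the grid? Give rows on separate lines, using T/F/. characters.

Step 1: 4 trees catch fire, 2 burn out
  TTTTTT
  TTTTTT
  T.TTTT
  F.FTTT
  .FTTTT
  FT.T.T
Step 2: 5 trees catch fire, 4 burn out
  TTTTTT
  TTTTTT
  F.FTTT
  ...FTT
  ..FTTT
  .F.T.T
Step 3: 5 trees catch fire, 5 burn out
  TTTTTT
  FTFTTT
  ...FTT
  ....FT
  ...FTT
  ...T.T
Step 4: 8 trees catch fire, 5 burn out
  FTFTTT
  .F.FTT
  ....FT
  .....F
  ....FT
  ...F.T

FTFTTT
.F.FTT
....FT
.....F
....FT
...F.T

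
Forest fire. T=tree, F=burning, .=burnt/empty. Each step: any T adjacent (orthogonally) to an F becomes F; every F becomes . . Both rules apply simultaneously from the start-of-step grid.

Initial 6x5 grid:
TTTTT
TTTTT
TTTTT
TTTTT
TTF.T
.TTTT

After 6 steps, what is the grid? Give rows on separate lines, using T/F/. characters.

Step 1: 3 trees catch fire, 1 burn out
  TTTTT
  TTTTT
  TTTTT
  TTFTT
  TF..T
  .TFTT
Step 2: 6 trees catch fire, 3 burn out
  TTTTT
  TTTTT
  TTFTT
  TF.FT
  F...T
  .F.FT
Step 3: 6 trees catch fire, 6 burn out
  TTTTT
  TTFTT
  TF.FT
  F...F
  ....T
  ....F
Step 4: 6 trees catch fire, 6 burn out
  TTFTT
  TF.FT
  F...F
  .....
  ....F
  .....
Step 5: 4 trees catch fire, 6 burn out
  TF.FT
  F...F
  .....
  .....
  .....
  .....
Step 6: 2 trees catch fire, 4 burn out
  F...F
  .....
  .....
  .....
  .....
  .....

F...F
.....
.....
.....
.....
.....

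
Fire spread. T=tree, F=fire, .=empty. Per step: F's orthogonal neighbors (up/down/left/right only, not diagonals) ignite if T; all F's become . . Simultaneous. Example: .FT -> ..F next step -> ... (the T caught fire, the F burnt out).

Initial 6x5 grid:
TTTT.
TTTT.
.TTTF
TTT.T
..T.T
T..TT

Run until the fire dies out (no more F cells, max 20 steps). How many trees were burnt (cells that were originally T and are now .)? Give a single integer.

Answer: 19

Derivation:
Step 1: +2 fires, +1 burnt (F count now 2)
Step 2: +3 fires, +2 burnt (F count now 3)
Step 3: +5 fires, +3 burnt (F count now 5)
Step 4: +5 fires, +5 burnt (F count now 5)
Step 5: +3 fires, +5 burnt (F count now 3)
Step 6: +1 fires, +3 burnt (F count now 1)
Step 7: +0 fires, +1 burnt (F count now 0)
Fire out after step 7
Initially T: 20, now '.': 29
Total burnt (originally-T cells now '.'): 19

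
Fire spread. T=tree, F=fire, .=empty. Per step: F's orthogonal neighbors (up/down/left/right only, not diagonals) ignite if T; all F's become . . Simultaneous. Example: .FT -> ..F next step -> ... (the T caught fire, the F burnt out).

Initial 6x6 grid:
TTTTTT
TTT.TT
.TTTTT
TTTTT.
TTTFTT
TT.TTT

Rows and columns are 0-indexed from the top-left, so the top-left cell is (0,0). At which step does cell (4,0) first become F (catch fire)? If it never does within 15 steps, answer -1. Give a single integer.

Step 1: cell (4,0)='T' (+4 fires, +1 burnt)
Step 2: cell (4,0)='T' (+6 fires, +4 burnt)
Step 3: cell (4,0)='F' (+6 fires, +6 burnt)
  -> target ignites at step 3
Step 4: cell (4,0)='.' (+6 fires, +6 burnt)
Step 5: cell (4,0)='.' (+4 fires, +6 burnt)
Step 6: cell (4,0)='.' (+4 fires, +4 burnt)
Step 7: cell (4,0)='.' (+1 fires, +4 burnt)
Step 8: cell (4,0)='.' (+0 fires, +1 burnt)
  fire out at step 8

3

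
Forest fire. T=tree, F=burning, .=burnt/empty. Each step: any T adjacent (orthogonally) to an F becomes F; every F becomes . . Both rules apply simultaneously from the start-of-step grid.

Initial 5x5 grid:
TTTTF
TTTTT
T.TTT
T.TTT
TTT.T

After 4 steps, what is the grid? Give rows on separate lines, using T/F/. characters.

Step 1: 2 trees catch fire, 1 burn out
  TTTF.
  TTTTF
  T.TTT
  T.TTT
  TTT.T
Step 2: 3 trees catch fire, 2 burn out
  TTF..
  TTTF.
  T.TTF
  T.TTT
  TTT.T
Step 3: 4 trees catch fire, 3 burn out
  TF...
  TTF..
  T.TF.
  T.TTF
  TTT.T
Step 4: 5 trees catch fire, 4 burn out
  F....
  TF...
  T.F..
  T.TF.
  TTT.F

F....
TF...
T.F..
T.TF.
TTT.F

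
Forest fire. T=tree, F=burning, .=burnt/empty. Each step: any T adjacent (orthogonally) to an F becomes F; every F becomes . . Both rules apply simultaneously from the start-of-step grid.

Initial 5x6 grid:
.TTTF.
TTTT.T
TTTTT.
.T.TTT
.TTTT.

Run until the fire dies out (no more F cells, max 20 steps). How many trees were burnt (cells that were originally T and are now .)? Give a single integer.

Step 1: +1 fires, +1 burnt (F count now 1)
Step 2: +2 fires, +1 burnt (F count now 2)
Step 3: +3 fires, +2 burnt (F count now 3)
Step 4: +4 fires, +3 burnt (F count now 4)
Step 5: +4 fires, +4 burnt (F count now 4)
Step 6: +5 fires, +4 burnt (F count now 5)
Step 7: +1 fires, +5 burnt (F count now 1)
Step 8: +0 fires, +1 burnt (F count now 0)
Fire out after step 8
Initially T: 21, now '.': 29
Total burnt (originally-T cells now '.'): 20

Answer: 20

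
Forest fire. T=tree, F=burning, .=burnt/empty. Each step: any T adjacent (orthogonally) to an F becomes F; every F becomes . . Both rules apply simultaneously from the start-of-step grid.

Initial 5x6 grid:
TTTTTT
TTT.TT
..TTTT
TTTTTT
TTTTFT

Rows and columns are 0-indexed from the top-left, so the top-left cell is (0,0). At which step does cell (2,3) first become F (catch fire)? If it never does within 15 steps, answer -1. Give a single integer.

Step 1: cell (2,3)='T' (+3 fires, +1 burnt)
Step 2: cell (2,3)='T' (+4 fires, +3 burnt)
Step 3: cell (2,3)='F' (+5 fires, +4 burnt)
  -> target ignites at step 3
Step 4: cell (2,3)='.' (+5 fires, +5 burnt)
Step 5: cell (2,3)='.' (+4 fires, +5 burnt)
Step 6: cell (2,3)='.' (+2 fires, +4 burnt)
Step 7: cell (2,3)='.' (+2 fires, +2 burnt)
Step 8: cell (2,3)='.' (+1 fires, +2 burnt)
Step 9: cell (2,3)='.' (+0 fires, +1 burnt)
  fire out at step 9

3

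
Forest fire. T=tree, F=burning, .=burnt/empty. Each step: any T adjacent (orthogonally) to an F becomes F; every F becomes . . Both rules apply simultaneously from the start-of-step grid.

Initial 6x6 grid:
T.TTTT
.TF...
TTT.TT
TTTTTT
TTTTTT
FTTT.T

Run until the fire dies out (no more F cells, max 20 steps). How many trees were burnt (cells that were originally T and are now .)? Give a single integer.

Step 1: +5 fires, +2 burnt (F count now 5)
Step 2: +6 fires, +5 burnt (F count now 6)
Step 3: +6 fires, +6 burnt (F count now 6)
Step 4: +3 fires, +6 burnt (F count now 3)
Step 5: +3 fires, +3 burnt (F count now 3)
Step 6: +2 fires, +3 burnt (F count now 2)
Step 7: +1 fires, +2 burnt (F count now 1)
Step 8: +0 fires, +1 burnt (F count now 0)
Fire out after step 8
Initially T: 27, now '.': 35
Total burnt (originally-T cells now '.'): 26

Answer: 26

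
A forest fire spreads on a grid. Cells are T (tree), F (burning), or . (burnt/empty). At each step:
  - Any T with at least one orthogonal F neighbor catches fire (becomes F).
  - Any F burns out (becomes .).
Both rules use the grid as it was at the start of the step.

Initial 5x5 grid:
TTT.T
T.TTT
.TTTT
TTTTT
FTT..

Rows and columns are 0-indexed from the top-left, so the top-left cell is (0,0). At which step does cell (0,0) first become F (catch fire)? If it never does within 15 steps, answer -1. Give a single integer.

Step 1: cell (0,0)='T' (+2 fires, +1 burnt)
Step 2: cell (0,0)='T' (+2 fires, +2 burnt)
Step 3: cell (0,0)='T' (+2 fires, +2 burnt)
Step 4: cell (0,0)='T' (+2 fires, +2 burnt)
Step 5: cell (0,0)='T' (+3 fires, +2 burnt)
Step 6: cell (0,0)='T' (+3 fires, +3 burnt)
Step 7: cell (0,0)='T' (+2 fires, +3 burnt)
Step 8: cell (0,0)='F' (+2 fires, +2 burnt)
  -> target ignites at step 8
Step 9: cell (0,0)='.' (+1 fires, +2 burnt)
Step 10: cell (0,0)='.' (+0 fires, +1 burnt)
  fire out at step 10

8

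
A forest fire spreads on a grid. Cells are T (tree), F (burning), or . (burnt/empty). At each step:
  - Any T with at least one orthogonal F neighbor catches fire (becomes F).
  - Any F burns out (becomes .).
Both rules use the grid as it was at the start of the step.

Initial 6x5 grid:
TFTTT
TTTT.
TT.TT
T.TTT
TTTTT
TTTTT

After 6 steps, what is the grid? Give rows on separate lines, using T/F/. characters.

Step 1: 3 trees catch fire, 1 burn out
  F.FTT
  TFTT.
  TT.TT
  T.TTT
  TTTTT
  TTTTT
Step 2: 4 trees catch fire, 3 burn out
  ...FT
  F.FT.
  TF.TT
  T.TTT
  TTTTT
  TTTTT
Step 3: 3 trees catch fire, 4 burn out
  ....F
  ...F.
  F..TT
  T.TTT
  TTTTT
  TTTTT
Step 4: 2 trees catch fire, 3 burn out
  .....
  .....
  ...FT
  F.TTT
  TTTTT
  TTTTT
Step 5: 3 trees catch fire, 2 burn out
  .....
  .....
  ....F
  ..TFT
  FTTTT
  TTTTT
Step 6: 5 trees catch fire, 3 burn out
  .....
  .....
  .....
  ..F.F
  .FTFT
  FTTTT

.....
.....
.....
..F.F
.FTFT
FTTTT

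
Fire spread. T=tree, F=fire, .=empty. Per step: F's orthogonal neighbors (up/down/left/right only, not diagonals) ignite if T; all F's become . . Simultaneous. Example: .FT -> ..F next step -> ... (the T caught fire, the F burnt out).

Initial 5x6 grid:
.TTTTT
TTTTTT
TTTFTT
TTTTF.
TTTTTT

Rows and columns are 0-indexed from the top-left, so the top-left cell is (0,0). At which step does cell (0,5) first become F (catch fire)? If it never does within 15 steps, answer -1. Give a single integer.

Step 1: cell (0,5)='T' (+5 fires, +2 burnt)
Step 2: cell (0,5)='T' (+8 fires, +5 burnt)
Step 3: cell (0,5)='T' (+7 fires, +8 burnt)
Step 4: cell (0,5)='F' (+5 fires, +7 burnt)
  -> target ignites at step 4
Step 5: cell (0,5)='.' (+1 fires, +5 burnt)
Step 6: cell (0,5)='.' (+0 fires, +1 burnt)
  fire out at step 6

4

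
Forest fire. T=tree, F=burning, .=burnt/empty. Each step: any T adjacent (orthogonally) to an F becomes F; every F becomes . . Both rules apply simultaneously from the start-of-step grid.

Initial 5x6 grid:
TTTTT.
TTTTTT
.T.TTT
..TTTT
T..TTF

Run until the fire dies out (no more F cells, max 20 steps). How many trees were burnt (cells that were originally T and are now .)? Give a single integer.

Answer: 21

Derivation:
Step 1: +2 fires, +1 burnt (F count now 2)
Step 2: +3 fires, +2 burnt (F count now 3)
Step 3: +3 fires, +3 burnt (F count now 3)
Step 4: +3 fires, +3 burnt (F count now 3)
Step 5: +2 fires, +3 burnt (F count now 2)
Step 6: +2 fires, +2 burnt (F count now 2)
Step 7: +2 fires, +2 burnt (F count now 2)
Step 8: +3 fires, +2 burnt (F count now 3)
Step 9: +1 fires, +3 burnt (F count now 1)
Step 10: +0 fires, +1 burnt (F count now 0)
Fire out after step 10
Initially T: 22, now '.': 29
Total burnt (originally-T cells now '.'): 21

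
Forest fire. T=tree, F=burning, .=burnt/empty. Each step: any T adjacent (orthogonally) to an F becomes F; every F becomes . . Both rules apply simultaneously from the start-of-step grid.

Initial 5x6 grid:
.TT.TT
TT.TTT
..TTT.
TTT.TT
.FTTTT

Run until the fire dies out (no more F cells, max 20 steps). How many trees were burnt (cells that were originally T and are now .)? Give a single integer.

Answer: 17

Derivation:
Step 1: +2 fires, +1 burnt (F count now 2)
Step 2: +3 fires, +2 burnt (F count now 3)
Step 3: +2 fires, +3 burnt (F count now 2)
Step 4: +3 fires, +2 burnt (F count now 3)
Step 5: +3 fires, +3 burnt (F count now 3)
Step 6: +1 fires, +3 burnt (F count now 1)
Step 7: +2 fires, +1 burnt (F count now 2)
Step 8: +1 fires, +2 burnt (F count now 1)
Step 9: +0 fires, +1 burnt (F count now 0)
Fire out after step 9
Initially T: 21, now '.': 26
Total burnt (originally-T cells now '.'): 17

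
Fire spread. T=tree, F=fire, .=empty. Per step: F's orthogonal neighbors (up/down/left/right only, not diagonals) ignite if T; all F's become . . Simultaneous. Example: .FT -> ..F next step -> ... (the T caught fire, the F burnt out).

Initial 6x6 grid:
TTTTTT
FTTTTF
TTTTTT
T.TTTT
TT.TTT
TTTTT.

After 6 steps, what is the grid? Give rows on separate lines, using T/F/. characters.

Step 1: 6 trees catch fire, 2 burn out
  FTTTTF
  .FTTF.
  FTTTTF
  T.TTTT
  TT.TTT
  TTTTT.
Step 2: 8 trees catch fire, 6 burn out
  .FTTF.
  ..FF..
  .FTTF.
  F.TTTF
  TT.TTT
  TTTTT.
Step 3: 7 trees catch fire, 8 burn out
  ..FF..
  ......
  ..FF..
  ..TTF.
  FT.TTF
  TTTTT.
Step 4: 5 trees catch fire, 7 burn out
  ......
  ......
  ......
  ..FF..
  .F.TF.
  FTTTT.
Step 5: 3 trees catch fire, 5 burn out
  ......
  ......
  ......
  ......
  ...F..
  .FTTF.
Step 6: 2 trees catch fire, 3 burn out
  ......
  ......
  ......
  ......
  ......
  ..FF..

......
......
......
......
......
..FF..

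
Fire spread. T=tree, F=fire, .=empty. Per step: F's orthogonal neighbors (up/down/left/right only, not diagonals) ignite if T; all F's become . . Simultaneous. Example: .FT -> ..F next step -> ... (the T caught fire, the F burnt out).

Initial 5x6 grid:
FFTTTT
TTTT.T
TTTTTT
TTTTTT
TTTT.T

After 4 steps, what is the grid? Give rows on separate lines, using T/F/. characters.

Step 1: 3 trees catch fire, 2 burn out
  ..FTTT
  FFTT.T
  TTTTTT
  TTTTTT
  TTTT.T
Step 2: 4 trees catch fire, 3 burn out
  ...FTT
  ..FT.T
  FFTTTT
  TTTTTT
  TTTT.T
Step 3: 5 trees catch fire, 4 burn out
  ....FT
  ...F.T
  ..FTTT
  FFTTTT
  TTTT.T
Step 4: 5 trees catch fire, 5 burn out
  .....F
  .....T
  ...FTT
  ..FTTT
  FFTT.T

.....F
.....T
...FTT
..FTTT
FFTT.T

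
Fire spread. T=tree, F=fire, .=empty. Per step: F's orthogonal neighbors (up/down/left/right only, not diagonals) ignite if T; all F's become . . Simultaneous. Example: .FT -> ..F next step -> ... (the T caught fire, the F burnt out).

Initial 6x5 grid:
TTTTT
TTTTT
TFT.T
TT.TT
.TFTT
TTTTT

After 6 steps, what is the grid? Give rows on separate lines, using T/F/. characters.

Step 1: 7 trees catch fire, 2 burn out
  TTTTT
  TFTTT
  F.F.T
  TF.TT
  .F.FT
  TTFTT
Step 2: 8 trees catch fire, 7 burn out
  TFTTT
  F.FTT
  ....T
  F..FT
  ....F
  TF.FT
Step 3: 6 trees catch fire, 8 burn out
  F.FTT
  ...FT
  ....T
  ....F
  .....
  F...F
Step 4: 3 trees catch fire, 6 burn out
  ...FT
  ....F
  ....F
  .....
  .....
  .....
Step 5: 1 trees catch fire, 3 burn out
  ....F
  .....
  .....
  .....
  .....
  .....
Step 6: 0 trees catch fire, 1 burn out
  .....
  .....
  .....
  .....
  .....
  .....

.....
.....
.....
.....
.....
.....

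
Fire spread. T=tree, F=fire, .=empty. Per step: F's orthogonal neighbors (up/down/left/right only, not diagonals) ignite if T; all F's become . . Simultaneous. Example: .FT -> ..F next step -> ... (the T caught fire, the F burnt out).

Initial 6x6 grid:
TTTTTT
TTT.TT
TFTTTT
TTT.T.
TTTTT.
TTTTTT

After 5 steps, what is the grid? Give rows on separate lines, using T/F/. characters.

Step 1: 4 trees catch fire, 1 burn out
  TTTTTT
  TFT.TT
  F.FTTT
  TFT.T.
  TTTTT.
  TTTTTT
Step 2: 7 trees catch fire, 4 burn out
  TFTTTT
  F.F.TT
  ...FTT
  F.F.T.
  TFTTT.
  TTTTTT
Step 3: 6 trees catch fire, 7 burn out
  F.FTTT
  ....TT
  ....FT
  ....T.
  F.FTT.
  TFTTTT
Step 4: 7 trees catch fire, 6 burn out
  ...FTT
  ....FT
  .....F
  ....F.
  ...FT.
  F.FTTT
Step 5: 4 trees catch fire, 7 burn out
  ....FT
  .....F
  ......
  ......
  ....F.
  ...FTT

....FT
.....F
......
......
....F.
...FTT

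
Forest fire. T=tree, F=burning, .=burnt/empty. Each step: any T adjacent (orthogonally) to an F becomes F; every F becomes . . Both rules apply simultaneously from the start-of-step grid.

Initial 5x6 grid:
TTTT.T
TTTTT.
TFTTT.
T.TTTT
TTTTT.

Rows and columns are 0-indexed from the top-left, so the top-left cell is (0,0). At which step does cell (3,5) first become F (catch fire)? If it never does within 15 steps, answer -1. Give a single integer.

Step 1: cell (3,5)='T' (+3 fires, +1 burnt)
Step 2: cell (3,5)='T' (+6 fires, +3 burnt)
Step 3: cell (3,5)='T' (+7 fires, +6 burnt)
Step 4: cell (3,5)='T' (+5 fires, +7 burnt)
Step 5: cell (3,5)='F' (+2 fires, +5 burnt)
  -> target ignites at step 5
Step 6: cell (3,5)='.' (+0 fires, +2 burnt)
  fire out at step 6

5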